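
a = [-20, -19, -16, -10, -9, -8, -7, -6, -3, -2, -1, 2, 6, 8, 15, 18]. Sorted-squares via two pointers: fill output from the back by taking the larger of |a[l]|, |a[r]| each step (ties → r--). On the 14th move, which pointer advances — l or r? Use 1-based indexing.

l=1 r=16: |-20|>|18| out[16]=400, l++
l=2 r=16: |-19|>|18| out[15]=361, l++
l=3 r=16: |-16|<=|18| out[14]=324, r--
l=3 r=15: |-16|>|15| out[13]=256, l++
l=4 r=15: |-10|<=|15| out[12]=225, r--
l=4 r=14: |-10|>|8| out[11]=100, l++
l=5 r=14: |-9|>|8| out[10]=81, l++
l=6 r=14: |-8|<=|8| out[9]=64, r--
l=6 r=13: |-8|>|6| out[8]=64, l++
l=7 r=13: |-7|>|6| out[7]=49, l++
l=8 r=13: |-6|<=|6| out[6]=36, r--
l=8 r=12: |-6|>|2| out[5]=36, l++
l=9 r=12: |-3|>|2| out[4]=9, l++
l=10 r=12: |-2|<=|2| out[3]=4, r--

r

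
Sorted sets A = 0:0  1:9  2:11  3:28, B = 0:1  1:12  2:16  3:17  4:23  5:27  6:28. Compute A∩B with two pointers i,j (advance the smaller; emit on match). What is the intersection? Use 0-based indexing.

intersection = [28]

i=0 j=0: 0<1, i++
i=1 j=0: 9>1, j++
i=1 j=1: 9<12, i++
i=2 j=1: 11<12, i++
i=3 j=1: 28>12, j++
i=3 j=2: 28>16, j++
i=3 j=3: 28>17, j++
i=3 j=4: 28>23, j++
i=3 j=5: 28>27, j++
i=3 j=6: 28==28 emit, i++,j++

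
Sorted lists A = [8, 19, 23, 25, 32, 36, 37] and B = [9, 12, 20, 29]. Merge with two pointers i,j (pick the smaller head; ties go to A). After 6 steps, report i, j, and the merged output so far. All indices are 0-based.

i=3, j=3, merged so far=[8, 9, 12, 19, 20, 23]

i=0 j=0: A[i]=8<=B[j]=9 take 8, i++
i=1 j=0: A[i]=19>B[j]=9 take 9, j++
i=1 j=1: A[i]=19>B[j]=12 take 12, j++
i=1 j=2: A[i]=19<=B[j]=20 take 19, i++
i=2 j=2: A[i]=23>B[j]=20 take 20, j++
i=2 j=3: A[i]=23<=B[j]=29 take 23, i++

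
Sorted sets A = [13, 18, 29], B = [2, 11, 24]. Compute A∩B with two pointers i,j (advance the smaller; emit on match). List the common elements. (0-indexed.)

[i=0,j=0] 13>2 → j++
[i=0,j=1] 13>11 → j++
[i=0,j=2] 13<24 → i++
[i=1,j=2] 18<24 → i++
[i=2,j=2] 29>24 → j++

intersection = []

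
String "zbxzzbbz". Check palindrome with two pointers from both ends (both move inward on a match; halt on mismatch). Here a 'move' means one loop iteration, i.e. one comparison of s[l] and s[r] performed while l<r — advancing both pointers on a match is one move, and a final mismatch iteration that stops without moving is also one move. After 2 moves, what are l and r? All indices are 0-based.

l=2, r=5

l=0 r=7: 'z'=='z', l++,r--
l=1 r=6: 'b'=='b', l++,r--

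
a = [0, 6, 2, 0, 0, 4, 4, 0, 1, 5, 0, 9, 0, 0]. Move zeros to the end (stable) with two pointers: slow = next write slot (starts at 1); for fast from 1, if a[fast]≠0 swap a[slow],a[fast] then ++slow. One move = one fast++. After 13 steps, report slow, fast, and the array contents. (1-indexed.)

slow=8, fast=14, a=[6, 2, 4, 4, 1, 5, 9, 0, 0, 0, 0, 0, 0, 0]

slow=1 fast=1: a[fast]=0, fast++
slow=1 fast=2: a[fast]=6≠0 swap→a[1]=6, slow++,fast++
slow=2 fast=3: a[fast]=2≠0 swap→a[2]=2, slow++,fast++
slow=3 fast=4: a[fast]=0, fast++
slow=3 fast=5: a[fast]=0, fast++
slow=3 fast=6: a[fast]=4≠0 swap→a[3]=4, slow++,fast++
slow=4 fast=7: a[fast]=4≠0 swap→a[4]=4, slow++,fast++
slow=5 fast=8: a[fast]=0, fast++
slow=5 fast=9: a[fast]=1≠0 swap→a[5]=1, slow++,fast++
slow=6 fast=10: a[fast]=5≠0 swap→a[6]=5, slow++,fast++
slow=7 fast=11: a[fast]=0, fast++
slow=7 fast=12: a[fast]=9≠0 swap→a[7]=9, slow++,fast++
slow=8 fast=13: a[fast]=0, fast++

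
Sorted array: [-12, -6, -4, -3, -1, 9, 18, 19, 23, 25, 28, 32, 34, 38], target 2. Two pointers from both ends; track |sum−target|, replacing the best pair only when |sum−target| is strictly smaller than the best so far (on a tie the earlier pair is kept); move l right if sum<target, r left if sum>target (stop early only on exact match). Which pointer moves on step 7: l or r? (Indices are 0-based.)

l=0 r=13: -12+38=26 d=24 *, r--
l=0 r=12: -12+34=22 d=20 *, r--
l=0 r=11: -12+32=20 d=18 *, r--
l=0 r=10: -12+28=16 d=14 *, r--
l=0 r=9: -12+25=13 d=11 *, r--
l=0 r=8: -12+23=11 d=9 *, r--
l=0 r=7: -12+19=7 d=5 *, r--

r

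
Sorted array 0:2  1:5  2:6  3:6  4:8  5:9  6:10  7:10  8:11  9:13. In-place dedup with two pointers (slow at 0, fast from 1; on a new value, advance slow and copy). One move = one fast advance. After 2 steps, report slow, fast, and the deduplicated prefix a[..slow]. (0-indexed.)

slow=0 fast=1: a[fast]=5≠a[slow]=2 write a[1]=5, slow++,fast++
slow=1 fast=2: a[fast]=6≠a[slow]=5 write a[2]=6, slow++,fast++

slow=2, fast=3, prefix=[2, 5, 6]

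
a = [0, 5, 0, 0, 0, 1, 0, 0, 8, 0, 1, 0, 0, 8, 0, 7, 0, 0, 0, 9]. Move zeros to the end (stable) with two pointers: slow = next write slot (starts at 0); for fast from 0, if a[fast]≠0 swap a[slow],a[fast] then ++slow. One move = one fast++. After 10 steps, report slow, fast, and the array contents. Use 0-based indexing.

slow=3, fast=10, a=[5, 1, 8, 0, 0, 0, 0, 0, 0, 0, 1, 0, 0, 8, 0, 7, 0, 0, 0, 9]

slow=0 fast=0: a[fast]=0, fast++
slow=0 fast=1: a[fast]=5≠0 swap→a[0]=5, slow++,fast++
slow=1 fast=2: a[fast]=0, fast++
slow=1 fast=3: a[fast]=0, fast++
slow=1 fast=4: a[fast]=0, fast++
slow=1 fast=5: a[fast]=1≠0 swap→a[1]=1, slow++,fast++
slow=2 fast=6: a[fast]=0, fast++
slow=2 fast=7: a[fast]=0, fast++
slow=2 fast=8: a[fast]=8≠0 swap→a[2]=8, slow++,fast++
slow=3 fast=9: a[fast]=0, fast++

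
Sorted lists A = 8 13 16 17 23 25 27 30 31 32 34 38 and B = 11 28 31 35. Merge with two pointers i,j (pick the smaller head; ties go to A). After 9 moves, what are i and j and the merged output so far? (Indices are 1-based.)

[i=1,j=1] A[i]=8<=B[j]=11 take 8 → i++
[i=2,j=1] A[i]=13>B[j]=11 take 11 → j++
[i=2,j=2] A[i]=13<=B[j]=28 take 13 → i++
[i=3,j=2] A[i]=16<=B[j]=28 take 16 → i++
[i=4,j=2] A[i]=17<=B[j]=28 take 17 → i++
[i=5,j=2] A[i]=23<=B[j]=28 take 23 → i++
[i=6,j=2] A[i]=25<=B[j]=28 take 25 → i++
[i=7,j=2] A[i]=27<=B[j]=28 take 27 → i++
[i=8,j=2] A[i]=30>B[j]=28 take 28 → j++

i=8, j=3, merged so far=[8, 11, 13, 16, 17, 23, 25, 27, 28]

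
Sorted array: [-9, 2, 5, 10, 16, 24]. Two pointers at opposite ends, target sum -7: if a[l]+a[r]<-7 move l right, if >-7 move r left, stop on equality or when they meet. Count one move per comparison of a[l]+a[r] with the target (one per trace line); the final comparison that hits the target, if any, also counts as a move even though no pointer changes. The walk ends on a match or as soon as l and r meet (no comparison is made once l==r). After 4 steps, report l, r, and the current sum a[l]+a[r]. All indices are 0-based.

l=0, r=1, sum=-7

[0,5] -9+24=15 >-7 → r--
[0,4] -9+16=7 >-7 → r--
[0,3] -9+10=1 >-7 → r--
[0,2] -9+5=-4 >-7 → r--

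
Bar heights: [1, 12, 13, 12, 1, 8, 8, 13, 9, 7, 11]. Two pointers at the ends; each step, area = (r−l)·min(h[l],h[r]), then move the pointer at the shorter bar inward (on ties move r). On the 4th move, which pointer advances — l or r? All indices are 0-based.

r

[0,10] min(1,11)*10=10 best=10 * → l++
[1,10] min(12,11)*9=99 best=99 * → r--
[1,9] min(12,7)*8=56 best=99 → r--
[1,8] min(12,9)*7=63 best=99 → r--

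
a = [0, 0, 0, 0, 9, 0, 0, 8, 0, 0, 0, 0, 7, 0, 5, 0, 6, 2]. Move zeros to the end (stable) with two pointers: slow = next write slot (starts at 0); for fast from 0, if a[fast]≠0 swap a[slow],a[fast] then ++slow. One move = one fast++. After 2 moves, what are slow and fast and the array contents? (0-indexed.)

slow=0 fast=0: a[fast]=0, fast++
slow=0 fast=1: a[fast]=0, fast++

slow=0, fast=2, a=[0, 0, 0, 0, 9, 0, 0, 8, 0, 0, 0, 0, 7, 0, 5, 0, 6, 2]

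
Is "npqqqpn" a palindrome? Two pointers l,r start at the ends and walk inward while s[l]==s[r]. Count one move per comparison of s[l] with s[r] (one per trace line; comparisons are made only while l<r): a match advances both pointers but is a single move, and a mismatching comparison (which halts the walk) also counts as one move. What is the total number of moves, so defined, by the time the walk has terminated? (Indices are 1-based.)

l=1 r=7: 'n'=='n', l++,r--
l=2 r=6: 'p'=='p', l++,r--
l=3 r=5: 'q'=='q', l++,r--

3 moves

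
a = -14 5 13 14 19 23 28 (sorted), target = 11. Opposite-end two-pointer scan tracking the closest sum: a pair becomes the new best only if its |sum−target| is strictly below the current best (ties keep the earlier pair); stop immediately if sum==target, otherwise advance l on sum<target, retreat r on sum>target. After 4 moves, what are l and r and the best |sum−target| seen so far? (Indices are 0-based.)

l=1, r=3, best |Δ|=2

l=0 r=6: -14+28=14 d=3 *, r--
l=0 r=5: -14+23=9 d=2 *, l++
l=1 r=5: 5+23=28 d=17, r--
l=1 r=4: 5+19=24 d=13, r--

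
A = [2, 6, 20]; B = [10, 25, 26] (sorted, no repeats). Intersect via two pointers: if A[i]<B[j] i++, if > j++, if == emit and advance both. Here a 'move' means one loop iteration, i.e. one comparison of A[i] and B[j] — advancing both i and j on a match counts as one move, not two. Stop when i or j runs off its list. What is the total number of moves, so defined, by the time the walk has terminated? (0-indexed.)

[i=0,j=0] 2<10 → i++
[i=1,j=0] 6<10 → i++
[i=2,j=0] 20>10 → j++
[i=2,j=1] 20<25 → i++

4 moves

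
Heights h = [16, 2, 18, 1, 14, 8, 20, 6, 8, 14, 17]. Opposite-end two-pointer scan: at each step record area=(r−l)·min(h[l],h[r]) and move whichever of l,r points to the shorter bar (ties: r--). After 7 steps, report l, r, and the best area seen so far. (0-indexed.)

l=3, r=6, best area=160

l=0 r=10: min(16,17)*10=160 best=160 *, l++
l=1 r=10: min(2,17)*9=18 best=160, l++
l=2 r=10: min(18,17)*8=136 best=160, r--
l=2 r=9: min(18,14)*7=98 best=160, r--
l=2 r=8: min(18,8)*6=48 best=160, r--
l=2 r=7: min(18,6)*5=30 best=160, r--
l=2 r=6: min(18,20)*4=72 best=160, l++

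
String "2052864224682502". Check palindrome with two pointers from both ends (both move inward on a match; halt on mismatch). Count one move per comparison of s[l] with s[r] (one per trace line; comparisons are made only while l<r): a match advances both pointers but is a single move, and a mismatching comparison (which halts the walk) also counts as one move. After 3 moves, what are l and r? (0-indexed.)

l=0 r=15: '2'=='2', l++,r--
l=1 r=14: '0'=='0', l++,r--
l=2 r=13: '5'=='5', l++,r--

l=3, r=12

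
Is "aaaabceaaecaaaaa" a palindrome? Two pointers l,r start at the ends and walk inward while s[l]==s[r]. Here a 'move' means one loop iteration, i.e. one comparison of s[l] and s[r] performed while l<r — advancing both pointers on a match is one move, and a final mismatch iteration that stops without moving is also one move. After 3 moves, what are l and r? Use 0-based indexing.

l=0 r=15: 'a'=='a', l++,r--
l=1 r=14: 'a'=='a', l++,r--
l=2 r=13: 'a'=='a', l++,r--

l=3, r=12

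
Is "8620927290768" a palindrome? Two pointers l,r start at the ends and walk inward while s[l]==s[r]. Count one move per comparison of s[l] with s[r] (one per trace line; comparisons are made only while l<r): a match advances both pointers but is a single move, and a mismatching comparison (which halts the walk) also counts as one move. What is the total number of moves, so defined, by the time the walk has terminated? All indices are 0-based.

3 moves

l=0 r=12: '8'=='8', l++,r--
l=1 r=11: '6'=='6', l++,r--
l=2 r=10: '2'!='7', stop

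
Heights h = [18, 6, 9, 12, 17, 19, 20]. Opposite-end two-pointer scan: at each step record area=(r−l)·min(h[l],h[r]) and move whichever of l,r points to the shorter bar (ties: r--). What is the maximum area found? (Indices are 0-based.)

[0,6] min(18,20)*6=108 best=108 * → l++
[1,6] min(6,20)*5=30 best=108 → l++
[2,6] min(9,20)*4=36 best=108 → l++
[3,6] min(12,20)*3=36 best=108 → l++
[4,6] min(17,20)*2=34 best=108 → l++
[5,6] min(19,20)*1=19 best=108 → l++

max area = 108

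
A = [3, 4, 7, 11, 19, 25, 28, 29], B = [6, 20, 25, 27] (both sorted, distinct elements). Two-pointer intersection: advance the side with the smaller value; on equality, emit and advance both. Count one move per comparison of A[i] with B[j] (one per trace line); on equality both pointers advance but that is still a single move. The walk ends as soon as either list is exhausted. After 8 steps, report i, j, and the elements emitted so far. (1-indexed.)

i=7, j=4, emitted=[25]

i=1 j=1: 3<6, i++
i=2 j=1: 4<6, i++
i=3 j=1: 7>6, j++
i=3 j=2: 7<20, i++
i=4 j=2: 11<20, i++
i=5 j=2: 19<20, i++
i=6 j=2: 25>20, j++
i=6 j=3: 25==25 emit, i++,j++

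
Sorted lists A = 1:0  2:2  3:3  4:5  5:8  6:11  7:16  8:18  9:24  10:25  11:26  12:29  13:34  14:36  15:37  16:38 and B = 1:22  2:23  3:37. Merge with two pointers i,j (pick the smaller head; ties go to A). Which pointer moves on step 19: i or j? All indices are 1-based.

i=1 j=1: A[i]=0<=B[j]=22 take 0, i++
i=2 j=1: A[i]=2<=B[j]=22 take 2, i++
i=3 j=1: A[i]=3<=B[j]=22 take 3, i++
i=4 j=1: A[i]=5<=B[j]=22 take 5, i++
i=5 j=1: A[i]=8<=B[j]=22 take 8, i++
i=6 j=1: A[i]=11<=B[j]=22 take 11, i++
i=7 j=1: A[i]=16<=B[j]=22 take 16, i++
i=8 j=1: A[i]=18<=B[j]=22 take 18, i++
i=9 j=1: A[i]=24>B[j]=22 take 22, j++
i=9 j=2: A[i]=24>B[j]=23 take 23, j++
i=9 j=3: A[i]=24<=B[j]=37 take 24, i++
i=10 j=3: A[i]=25<=B[j]=37 take 25, i++
i=11 j=3: A[i]=26<=B[j]=37 take 26, i++
i=12 j=3: A[i]=29<=B[j]=37 take 29, i++
i=13 j=3: A[i]=34<=B[j]=37 take 34, i++
i=14 j=3: A[i]=36<=B[j]=37 take 36, i++
i=15 j=3: A[i]=37<=B[j]=37 take 37, i++
i=16 j=3: A[i]=38>B[j]=37 take 37, j++
i=16 j=4: B done, take A[i]=38, i++

i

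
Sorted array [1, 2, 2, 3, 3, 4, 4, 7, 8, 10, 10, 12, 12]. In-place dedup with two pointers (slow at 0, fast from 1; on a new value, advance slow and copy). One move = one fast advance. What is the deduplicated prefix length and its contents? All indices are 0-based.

length 8; prefix = [1, 2, 3, 4, 7, 8, 10, 12]

slow=0 fast=1: a[fast]=2≠a[slow]=1 write a[1]=2, slow++,fast++
slow=1 fast=2: a[fast]=2=a[slow] dup, fast++
slow=1 fast=3: a[fast]=3≠a[slow]=2 write a[2]=3, slow++,fast++
slow=2 fast=4: a[fast]=3=a[slow] dup, fast++
slow=2 fast=5: a[fast]=4≠a[slow]=3 write a[3]=4, slow++,fast++
slow=3 fast=6: a[fast]=4=a[slow] dup, fast++
slow=3 fast=7: a[fast]=7≠a[slow]=4 write a[4]=7, slow++,fast++
slow=4 fast=8: a[fast]=8≠a[slow]=7 write a[5]=8, slow++,fast++
slow=5 fast=9: a[fast]=10≠a[slow]=8 write a[6]=10, slow++,fast++
slow=6 fast=10: a[fast]=10=a[slow] dup, fast++
slow=6 fast=11: a[fast]=12≠a[slow]=10 write a[7]=12, slow++,fast++
slow=7 fast=12: a[fast]=12=a[slow] dup, fast++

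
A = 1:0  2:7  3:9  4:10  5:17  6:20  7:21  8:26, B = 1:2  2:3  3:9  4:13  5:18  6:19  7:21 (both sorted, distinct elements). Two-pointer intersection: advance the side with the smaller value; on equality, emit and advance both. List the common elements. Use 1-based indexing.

intersection = [9, 21]

[i=1,j=1] 0<2 → i++
[i=2,j=1] 7>2 → j++
[i=2,j=2] 7>3 → j++
[i=2,j=3] 7<9 → i++
[i=3,j=3] 9==9 emit → i++,j++
[i=4,j=4] 10<13 → i++
[i=5,j=4] 17>13 → j++
[i=5,j=5] 17<18 → i++
[i=6,j=5] 20>18 → j++
[i=6,j=6] 20>19 → j++
[i=6,j=7] 20<21 → i++
[i=7,j=7] 21==21 emit → i++,j++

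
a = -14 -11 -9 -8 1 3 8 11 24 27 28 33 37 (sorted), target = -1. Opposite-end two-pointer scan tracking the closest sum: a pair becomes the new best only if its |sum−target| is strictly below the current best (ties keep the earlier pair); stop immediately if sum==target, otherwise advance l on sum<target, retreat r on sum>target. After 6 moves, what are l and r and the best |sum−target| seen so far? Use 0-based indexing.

l=1, r=7, best |Δ|=2

l=0 r=12: -14+37=23 d=24 *, r--
l=0 r=11: -14+33=19 d=20 *, r--
l=0 r=10: -14+28=14 d=15 *, r--
l=0 r=9: -14+27=13 d=14 *, r--
l=0 r=8: -14+24=10 d=11 *, r--
l=0 r=7: -14+11=-3 d=2 *, l++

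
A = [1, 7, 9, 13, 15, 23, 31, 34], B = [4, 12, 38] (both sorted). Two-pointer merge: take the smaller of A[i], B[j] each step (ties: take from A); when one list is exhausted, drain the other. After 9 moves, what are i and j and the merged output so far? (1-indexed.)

i=1 j=1: A[i]=1<=B[j]=4 take 1, i++
i=2 j=1: A[i]=7>B[j]=4 take 4, j++
i=2 j=2: A[i]=7<=B[j]=12 take 7, i++
i=3 j=2: A[i]=9<=B[j]=12 take 9, i++
i=4 j=2: A[i]=13>B[j]=12 take 12, j++
i=4 j=3: A[i]=13<=B[j]=38 take 13, i++
i=5 j=3: A[i]=15<=B[j]=38 take 15, i++
i=6 j=3: A[i]=23<=B[j]=38 take 23, i++
i=7 j=3: A[i]=31<=B[j]=38 take 31, i++

i=8, j=3, merged so far=[1, 4, 7, 9, 12, 13, 15, 23, 31]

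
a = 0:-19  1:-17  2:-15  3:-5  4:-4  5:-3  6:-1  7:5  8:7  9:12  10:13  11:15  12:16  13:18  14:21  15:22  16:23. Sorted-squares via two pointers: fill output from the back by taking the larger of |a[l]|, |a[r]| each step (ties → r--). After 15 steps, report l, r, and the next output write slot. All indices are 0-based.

l=5, r=6, next write slot=1

l=0 r=16: |-19|<=|23| out[16]=529, r--
l=0 r=15: |-19|<=|22| out[15]=484, r--
l=0 r=14: |-19|<=|21| out[14]=441, r--
l=0 r=13: |-19|>|18| out[13]=361, l++
l=1 r=13: |-17|<=|18| out[12]=324, r--
l=1 r=12: |-17|>|16| out[11]=289, l++
l=2 r=12: |-15|<=|16| out[10]=256, r--
l=2 r=11: |-15|<=|15| out[9]=225, r--
l=2 r=10: |-15|>|13| out[8]=225, l++
l=3 r=10: |-5|<=|13| out[7]=169, r--
l=3 r=9: |-5|<=|12| out[6]=144, r--
l=3 r=8: |-5|<=|7| out[5]=49, r--
l=3 r=7: |-5|<=|5| out[4]=25, r--
l=3 r=6: |-5|>|-1| out[3]=25, l++
l=4 r=6: |-4|>|-1| out[2]=16, l++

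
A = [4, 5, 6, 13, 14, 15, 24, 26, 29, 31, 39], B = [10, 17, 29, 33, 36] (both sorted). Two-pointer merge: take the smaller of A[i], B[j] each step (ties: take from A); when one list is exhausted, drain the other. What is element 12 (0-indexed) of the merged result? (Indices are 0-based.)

[i=0,j=0] A[i]=4<=B[j]=10 take 4 → i++
[i=1,j=0] A[i]=5<=B[j]=10 take 5 → i++
[i=2,j=0] A[i]=6<=B[j]=10 take 6 → i++
[i=3,j=0] A[i]=13>B[j]=10 take 10 → j++
[i=3,j=1] A[i]=13<=B[j]=17 take 13 → i++
[i=4,j=1] A[i]=14<=B[j]=17 take 14 → i++
[i=5,j=1] A[i]=15<=B[j]=17 take 15 → i++
[i=6,j=1] A[i]=24>B[j]=17 take 17 → j++
[i=6,j=2] A[i]=24<=B[j]=29 take 24 → i++
[i=7,j=2] A[i]=26<=B[j]=29 take 26 → i++
[i=8,j=2] A[i]=29<=B[j]=29 take 29 → i++
[i=9,j=2] A[i]=31>B[j]=29 take 29 → j++
[i=9,j=3] A[i]=31<=B[j]=33 take 31 → i++
[i=10,j=3] A[i]=39>B[j]=33 take 33 → j++
[i=10,j=4] A[i]=39>B[j]=36 take 36 → j++
[i=10,j=5] B done, take A[i]=39 → i++

merged[12] = 31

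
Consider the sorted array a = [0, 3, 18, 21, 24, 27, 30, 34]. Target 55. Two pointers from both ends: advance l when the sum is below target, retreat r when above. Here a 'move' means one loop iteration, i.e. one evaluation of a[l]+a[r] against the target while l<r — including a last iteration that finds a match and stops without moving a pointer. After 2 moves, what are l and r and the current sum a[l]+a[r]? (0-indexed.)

l=2, r=7, sum=52

l=0 r=7: 0+34=34 <55, l++
l=1 r=7: 3+34=37 <55, l++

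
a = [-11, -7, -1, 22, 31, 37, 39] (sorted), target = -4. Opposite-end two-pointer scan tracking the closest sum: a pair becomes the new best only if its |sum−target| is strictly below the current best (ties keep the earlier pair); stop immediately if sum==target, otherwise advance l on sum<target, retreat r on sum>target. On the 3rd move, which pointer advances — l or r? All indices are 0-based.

[0,6] -11+39=28 d=32 * → r--
[0,5] -11+37=26 d=30 * → r--
[0,4] -11+31=20 d=24 * → r--

r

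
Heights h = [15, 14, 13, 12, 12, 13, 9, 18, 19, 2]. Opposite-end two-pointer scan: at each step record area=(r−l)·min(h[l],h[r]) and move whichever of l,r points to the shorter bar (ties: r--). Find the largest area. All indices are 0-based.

l=0 r=9: min(15,2)*9=18 best=18 *, r--
l=0 r=8: min(15,19)*8=120 best=120 *, l++
l=1 r=8: min(14,19)*7=98 best=120, l++
l=2 r=8: min(13,19)*6=78 best=120, l++
l=3 r=8: min(12,19)*5=60 best=120, l++
l=4 r=8: min(12,19)*4=48 best=120, l++
l=5 r=8: min(13,19)*3=39 best=120, l++
l=6 r=8: min(9,19)*2=18 best=120, l++
l=7 r=8: min(18,19)*1=18 best=120, l++

max area = 120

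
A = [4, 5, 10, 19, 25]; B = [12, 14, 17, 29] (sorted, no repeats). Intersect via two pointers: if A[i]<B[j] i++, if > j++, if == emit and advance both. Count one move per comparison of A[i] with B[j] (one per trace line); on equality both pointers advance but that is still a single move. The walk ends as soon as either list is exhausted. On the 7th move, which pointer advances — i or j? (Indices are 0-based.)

i=0 j=0: 4<12, i++
i=1 j=0: 5<12, i++
i=2 j=0: 10<12, i++
i=3 j=0: 19>12, j++
i=3 j=1: 19>14, j++
i=3 j=2: 19>17, j++
i=3 j=3: 19<29, i++

i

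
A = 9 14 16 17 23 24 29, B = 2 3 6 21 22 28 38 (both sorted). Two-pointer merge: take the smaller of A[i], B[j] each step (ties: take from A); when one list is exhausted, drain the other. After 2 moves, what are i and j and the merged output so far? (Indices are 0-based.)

i=0 j=0: A[i]=9>B[j]=2 take 2, j++
i=0 j=1: A[i]=9>B[j]=3 take 3, j++

i=0, j=2, merged so far=[2, 3]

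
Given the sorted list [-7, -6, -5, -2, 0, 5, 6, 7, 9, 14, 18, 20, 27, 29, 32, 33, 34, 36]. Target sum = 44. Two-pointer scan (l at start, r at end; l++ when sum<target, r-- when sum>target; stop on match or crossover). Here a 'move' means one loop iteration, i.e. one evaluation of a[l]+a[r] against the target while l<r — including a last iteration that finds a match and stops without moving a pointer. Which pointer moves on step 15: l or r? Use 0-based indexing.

[0,17] -7+36=29 <44 → l++
[1,17] -6+36=30 <44 → l++
[2,17] -5+36=31 <44 → l++
[3,17] -2+36=34 <44 → l++
[4,17] 0+36=36 <44 → l++
[5,17] 5+36=41 <44 → l++
[6,17] 6+36=42 <44 → l++
[7,17] 7+36=43 <44 → l++
[8,17] 9+36=45 >44 → r--
[8,16] 9+34=43 <44 → l++
[9,16] 14+34=48 >44 → r--
[9,15] 14+33=47 >44 → r--
[9,14] 14+32=46 >44 → r--
[9,13] 14+29=43 <44 → l++
[10,13] 18+29=47 >44 → r--

r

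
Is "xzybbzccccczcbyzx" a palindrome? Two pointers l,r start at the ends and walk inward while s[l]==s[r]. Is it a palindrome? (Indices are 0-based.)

[0,16] 'x'=='x' → l++,r--
[1,15] 'z'=='z' → l++,r--
[2,14] 'y'=='y' → l++,r--
[3,13] 'b'=='b' → l++,r--
[4,12] 'b'!='c' → stop

not a palindrome (mismatch at 4,12)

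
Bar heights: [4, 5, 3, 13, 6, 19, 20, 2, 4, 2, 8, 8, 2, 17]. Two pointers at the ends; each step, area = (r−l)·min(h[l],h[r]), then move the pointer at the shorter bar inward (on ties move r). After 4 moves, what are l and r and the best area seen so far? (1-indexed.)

[1,14] min(4,17)*13=52 best=52 * → l++
[2,14] min(5,17)*12=60 best=60 * → l++
[3,14] min(3,17)*11=33 best=60 → l++
[4,14] min(13,17)*10=130 best=130 * → l++

l=5, r=14, best area=130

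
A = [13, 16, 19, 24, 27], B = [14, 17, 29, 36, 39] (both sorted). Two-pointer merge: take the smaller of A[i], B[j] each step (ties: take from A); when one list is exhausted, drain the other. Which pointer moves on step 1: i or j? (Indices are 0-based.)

[i=0,j=0] A[i]=13<=B[j]=14 take 13 → i++

i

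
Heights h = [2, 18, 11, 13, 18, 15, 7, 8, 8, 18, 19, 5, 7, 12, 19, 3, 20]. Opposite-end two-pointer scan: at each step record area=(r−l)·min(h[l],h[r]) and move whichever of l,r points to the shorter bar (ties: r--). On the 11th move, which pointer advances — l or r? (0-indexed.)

l=0 r=16: min(2,20)*16=32 best=32 *, l++
l=1 r=16: min(18,20)*15=270 best=270 *, l++
l=2 r=16: min(11,20)*14=154 best=270, l++
l=3 r=16: min(13,20)*13=169 best=270, l++
l=4 r=16: min(18,20)*12=216 best=270, l++
l=5 r=16: min(15,20)*11=165 best=270, l++
l=6 r=16: min(7,20)*10=70 best=270, l++
l=7 r=16: min(8,20)*9=72 best=270, l++
l=8 r=16: min(8,20)*8=64 best=270, l++
l=9 r=16: min(18,20)*7=126 best=270, l++
l=10 r=16: min(19,20)*6=114 best=270, l++

l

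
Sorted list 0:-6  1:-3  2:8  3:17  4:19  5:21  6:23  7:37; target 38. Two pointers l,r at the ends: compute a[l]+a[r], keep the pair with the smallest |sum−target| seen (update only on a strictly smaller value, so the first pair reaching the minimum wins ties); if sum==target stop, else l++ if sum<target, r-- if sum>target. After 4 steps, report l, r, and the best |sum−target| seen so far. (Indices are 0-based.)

l=3, r=6, best |Δ|=4

[0,7] -6+37=31 d=7 * → l++
[1,7] -3+37=34 d=4 * → l++
[2,7] 8+37=45 d=7 → r--
[2,6] 8+23=31 d=7 → l++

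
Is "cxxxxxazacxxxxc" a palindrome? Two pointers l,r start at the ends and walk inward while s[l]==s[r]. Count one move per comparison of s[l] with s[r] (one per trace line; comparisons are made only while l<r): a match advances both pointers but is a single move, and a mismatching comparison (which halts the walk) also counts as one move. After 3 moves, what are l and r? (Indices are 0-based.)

l=3, r=11

[0,14] 'c'=='c' → l++,r--
[1,13] 'x'=='x' → l++,r--
[2,12] 'x'=='x' → l++,r--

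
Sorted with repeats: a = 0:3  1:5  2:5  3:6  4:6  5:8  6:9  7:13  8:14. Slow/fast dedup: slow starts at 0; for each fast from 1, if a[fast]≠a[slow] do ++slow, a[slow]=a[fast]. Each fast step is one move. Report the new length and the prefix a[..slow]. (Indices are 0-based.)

slow=0 fast=1: a[fast]=5≠a[slow]=3 write a[1]=5, slow++,fast++
slow=1 fast=2: a[fast]=5=a[slow] dup, fast++
slow=1 fast=3: a[fast]=6≠a[slow]=5 write a[2]=6, slow++,fast++
slow=2 fast=4: a[fast]=6=a[slow] dup, fast++
slow=2 fast=5: a[fast]=8≠a[slow]=6 write a[3]=8, slow++,fast++
slow=3 fast=6: a[fast]=9≠a[slow]=8 write a[4]=9, slow++,fast++
slow=4 fast=7: a[fast]=13≠a[slow]=9 write a[5]=13, slow++,fast++
slow=5 fast=8: a[fast]=14≠a[slow]=13 write a[6]=14, slow++,fast++

length 7; prefix = [3, 5, 6, 8, 9, 13, 14]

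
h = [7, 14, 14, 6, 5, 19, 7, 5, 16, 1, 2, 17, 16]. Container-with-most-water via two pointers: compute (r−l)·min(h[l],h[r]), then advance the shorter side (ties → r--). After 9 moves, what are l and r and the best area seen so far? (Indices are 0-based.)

l=0 r=12: min(7,16)*12=84 best=84 *, l++
l=1 r=12: min(14,16)*11=154 best=154 *, l++
l=2 r=12: min(14,16)*10=140 best=154, l++
l=3 r=12: min(6,16)*9=54 best=154, l++
l=4 r=12: min(5,16)*8=40 best=154, l++
l=5 r=12: min(19,16)*7=112 best=154, r--
l=5 r=11: min(19,17)*6=102 best=154, r--
l=5 r=10: min(19,2)*5=10 best=154, r--
l=5 r=9: min(19,1)*4=4 best=154, r--

l=5, r=8, best area=154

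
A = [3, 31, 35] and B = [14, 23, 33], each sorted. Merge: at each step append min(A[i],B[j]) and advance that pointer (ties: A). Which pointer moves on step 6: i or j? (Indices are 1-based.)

[i=1,j=1] A[i]=3<=B[j]=14 take 3 → i++
[i=2,j=1] A[i]=31>B[j]=14 take 14 → j++
[i=2,j=2] A[i]=31>B[j]=23 take 23 → j++
[i=2,j=3] A[i]=31<=B[j]=33 take 31 → i++
[i=3,j=3] A[i]=35>B[j]=33 take 33 → j++
[i=3,j=4] B done, take A[i]=35 → i++

i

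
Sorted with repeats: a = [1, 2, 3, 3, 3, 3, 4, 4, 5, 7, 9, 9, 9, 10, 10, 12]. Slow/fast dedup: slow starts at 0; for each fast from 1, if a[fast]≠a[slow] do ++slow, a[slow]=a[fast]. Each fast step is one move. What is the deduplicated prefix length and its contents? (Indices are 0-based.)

(s=0,f=1) a[fast]=2≠a[slow]=1 write a[1]=2 → slow++,fast++
(s=1,f=2) a[fast]=3≠a[slow]=2 write a[2]=3 → slow++,fast++
(s=2,f=3) a[fast]=3=a[slow] dup → fast++
(s=2,f=4) a[fast]=3=a[slow] dup → fast++
(s=2,f=5) a[fast]=3=a[slow] dup → fast++
(s=2,f=6) a[fast]=4≠a[slow]=3 write a[3]=4 → slow++,fast++
(s=3,f=7) a[fast]=4=a[slow] dup → fast++
(s=3,f=8) a[fast]=5≠a[slow]=4 write a[4]=5 → slow++,fast++
(s=4,f=9) a[fast]=7≠a[slow]=5 write a[5]=7 → slow++,fast++
(s=5,f=10) a[fast]=9≠a[slow]=7 write a[6]=9 → slow++,fast++
(s=6,f=11) a[fast]=9=a[slow] dup → fast++
(s=6,f=12) a[fast]=9=a[slow] dup → fast++
(s=6,f=13) a[fast]=10≠a[slow]=9 write a[7]=10 → slow++,fast++
(s=7,f=14) a[fast]=10=a[slow] dup → fast++
(s=7,f=15) a[fast]=12≠a[slow]=10 write a[8]=12 → slow++,fast++

length 9; prefix = [1, 2, 3, 4, 5, 7, 9, 10, 12]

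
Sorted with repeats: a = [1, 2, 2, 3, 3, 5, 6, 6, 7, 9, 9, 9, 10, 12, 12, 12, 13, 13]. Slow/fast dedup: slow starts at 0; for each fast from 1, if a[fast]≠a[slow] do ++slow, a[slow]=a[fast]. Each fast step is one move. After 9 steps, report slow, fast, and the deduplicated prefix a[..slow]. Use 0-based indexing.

(s=0,f=1) a[fast]=2≠a[slow]=1 write a[1]=2 → slow++,fast++
(s=1,f=2) a[fast]=2=a[slow] dup → fast++
(s=1,f=3) a[fast]=3≠a[slow]=2 write a[2]=3 → slow++,fast++
(s=2,f=4) a[fast]=3=a[slow] dup → fast++
(s=2,f=5) a[fast]=5≠a[slow]=3 write a[3]=5 → slow++,fast++
(s=3,f=6) a[fast]=6≠a[slow]=5 write a[4]=6 → slow++,fast++
(s=4,f=7) a[fast]=6=a[slow] dup → fast++
(s=4,f=8) a[fast]=7≠a[slow]=6 write a[5]=7 → slow++,fast++
(s=5,f=9) a[fast]=9≠a[slow]=7 write a[6]=9 → slow++,fast++

slow=6, fast=10, prefix=[1, 2, 3, 5, 6, 7, 9]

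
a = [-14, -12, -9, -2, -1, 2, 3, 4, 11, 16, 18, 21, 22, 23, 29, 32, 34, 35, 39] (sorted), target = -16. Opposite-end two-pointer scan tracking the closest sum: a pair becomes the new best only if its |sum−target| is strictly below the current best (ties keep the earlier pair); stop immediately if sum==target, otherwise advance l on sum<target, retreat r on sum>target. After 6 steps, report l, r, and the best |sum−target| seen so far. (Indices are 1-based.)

l=1, r=13, best |Δ|=25

[1,19] -14+39=25 d=41 * → r--
[1,18] -14+35=21 d=37 * → r--
[1,17] -14+34=20 d=36 * → r--
[1,16] -14+32=18 d=34 * → r--
[1,15] -14+29=15 d=31 * → r--
[1,14] -14+23=9 d=25 * → r--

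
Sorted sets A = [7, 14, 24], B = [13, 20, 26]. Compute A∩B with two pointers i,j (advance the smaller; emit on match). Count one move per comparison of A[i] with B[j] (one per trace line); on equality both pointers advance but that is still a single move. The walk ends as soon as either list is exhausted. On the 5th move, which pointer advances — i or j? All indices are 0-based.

i=0 j=0: 7<13, i++
i=1 j=0: 14>13, j++
i=1 j=1: 14<20, i++
i=2 j=1: 24>20, j++
i=2 j=2: 24<26, i++

i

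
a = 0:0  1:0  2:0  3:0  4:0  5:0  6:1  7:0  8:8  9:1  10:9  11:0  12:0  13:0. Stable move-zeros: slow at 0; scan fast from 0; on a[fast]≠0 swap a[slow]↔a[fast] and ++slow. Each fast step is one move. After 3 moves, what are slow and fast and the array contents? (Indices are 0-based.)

slow=0 fast=0: a[fast]=0, fast++
slow=0 fast=1: a[fast]=0, fast++
slow=0 fast=2: a[fast]=0, fast++

slow=0, fast=3, a=[0, 0, 0, 0, 0, 0, 1, 0, 8, 1, 9, 0, 0, 0]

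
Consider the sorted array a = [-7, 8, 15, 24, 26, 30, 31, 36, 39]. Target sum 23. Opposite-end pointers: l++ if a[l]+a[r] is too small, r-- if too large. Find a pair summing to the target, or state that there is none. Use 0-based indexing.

[0,8] -7+39=32 >23 → r--
[0,7] -7+36=29 >23 → r--
[0,6] -7+31=24 >23 → r--
[0,5] -7+30=23 → found

(-7, 30)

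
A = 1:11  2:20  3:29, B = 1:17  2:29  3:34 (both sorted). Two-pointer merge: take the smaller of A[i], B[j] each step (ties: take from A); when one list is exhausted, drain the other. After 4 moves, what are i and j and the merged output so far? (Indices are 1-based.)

i=1 j=1: A[i]=11<=B[j]=17 take 11, i++
i=2 j=1: A[i]=20>B[j]=17 take 17, j++
i=2 j=2: A[i]=20<=B[j]=29 take 20, i++
i=3 j=2: A[i]=29<=B[j]=29 take 29, i++

i=4, j=2, merged so far=[11, 17, 20, 29]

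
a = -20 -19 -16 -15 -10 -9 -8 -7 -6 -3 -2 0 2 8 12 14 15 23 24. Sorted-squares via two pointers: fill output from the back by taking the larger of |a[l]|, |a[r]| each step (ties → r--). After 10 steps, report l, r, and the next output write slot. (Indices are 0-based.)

l=5, r=13, next write slot=8

l=0 r=18: |-20|<=|24| out[18]=576, r--
l=0 r=17: |-20|<=|23| out[17]=529, r--
l=0 r=16: |-20|>|15| out[16]=400, l++
l=1 r=16: |-19|>|15| out[15]=361, l++
l=2 r=16: |-16|>|15| out[14]=256, l++
l=3 r=16: |-15|<=|15| out[13]=225, r--
l=3 r=15: |-15|>|14| out[12]=225, l++
l=4 r=15: |-10|<=|14| out[11]=196, r--
l=4 r=14: |-10|<=|12| out[10]=144, r--
l=4 r=13: |-10|>|8| out[9]=100, l++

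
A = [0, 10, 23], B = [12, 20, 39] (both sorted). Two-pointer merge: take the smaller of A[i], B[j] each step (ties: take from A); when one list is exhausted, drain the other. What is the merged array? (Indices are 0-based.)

i=0 j=0: A[i]=0<=B[j]=12 take 0, i++
i=1 j=0: A[i]=10<=B[j]=12 take 10, i++
i=2 j=0: A[i]=23>B[j]=12 take 12, j++
i=2 j=1: A[i]=23>B[j]=20 take 20, j++
i=2 j=2: A[i]=23<=B[j]=39 take 23, i++
i=3 j=2: A done, take B[j]=39, j++

[0, 10, 12, 20, 23, 39]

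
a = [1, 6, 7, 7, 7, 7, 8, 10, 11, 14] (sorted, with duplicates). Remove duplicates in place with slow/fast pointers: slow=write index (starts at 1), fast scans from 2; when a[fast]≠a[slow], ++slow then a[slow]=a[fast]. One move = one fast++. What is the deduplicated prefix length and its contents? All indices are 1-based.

length 7; prefix = [1, 6, 7, 8, 10, 11, 14]

slow=1 fast=2: a[fast]=6≠a[slow]=1 write a[2]=6, slow++,fast++
slow=2 fast=3: a[fast]=7≠a[slow]=6 write a[3]=7, slow++,fast++
slow=3 fast=4: a[fast]=7=a[slow] dup, fast++
slow=3 fast=5: a[fast]=7=a[slow] dup, fast++
slow=3 fast=6: a[fast]=7=a[slow] dup, fast++
slow=3 fast=7: a[fast]=8≠a[slow]=7 write a[4]=8, slow++,fast++
slow=4 fast=8: a[fast]=10≠a[slow]=8 write a[5]=10, slow++,fast++
slow=5 fast=9: a[fast]=11≠a[slow]=10 write a[6]=11, slow++,fast++
slow=6 fast=10: a[fast]=14≠a[slow]=11 write a[7]=14, slow++,fast++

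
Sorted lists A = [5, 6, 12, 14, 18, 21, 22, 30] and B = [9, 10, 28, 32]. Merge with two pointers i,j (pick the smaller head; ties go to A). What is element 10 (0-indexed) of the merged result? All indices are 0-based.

i=0 j=0: A[i]=5<=B[j]=9 take 5, i++
i=1 j=0: A[i]=6<=B[j]=9 take 6, i++
i=2 j=0: A[i]=12>B[j]=9 take 9, j++
i=2 j=1: A[i]=12>B[j]=10 take 10, j++
i=2 j=2: A[i]=12<=B[j]=28 take 12, i++
i=3 j=2: A[i]=14<=B[j]=28 take 14, i++
i=4 j=2: A[i]=18<=B[j]=28 take 18, i++
i=5 j=2: A[i]=21<=B[j]=28 take 21, i++
i=6 j=2: A[i]=22<=B[j]=28 take 22, i++
i=7 j=2: A[i]=30>B[j]=28 take 28, j++
i=7 j=3: A[i]=30<=B[j]=32 take 30, i++
i=8 j=3: A done, take B[j]=32, j++

merged[10] = 30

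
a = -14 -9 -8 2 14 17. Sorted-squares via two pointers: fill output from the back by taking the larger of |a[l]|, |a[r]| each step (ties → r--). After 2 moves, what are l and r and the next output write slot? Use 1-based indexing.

l=1 r=6: |-14|<=|17| out[6]=289, r--
l=1 r=5: |-14|<=|14| out[5]=196, r--

l=1, r=4, next write slot=4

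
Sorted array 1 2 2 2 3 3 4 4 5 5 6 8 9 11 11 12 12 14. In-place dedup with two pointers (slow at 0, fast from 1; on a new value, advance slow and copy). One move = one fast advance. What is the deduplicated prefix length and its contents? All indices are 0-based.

slow=0 fast=1: a[fast]=2≠a[slow]=1 write a[1]=2, slow++,fast++
slow=1 fast=2: a[fast]=2=a[slow] dup, fast++
slow=1 fast=3: a[fast]=2=a[slow] dup, fast++
slow=1 fast=4: a[fast]=3≠a[slow]=2 write a[2]=3, slow++,fast++
slow=2 fast=5: a[fast]=3=a[slow] dup, fast++
slow=2 fast=6: a[fast]=4≠a[slow]=3 write a[3]=4, slow++,fast++
slow=3 fast=7: a[fast]=4=a[slow] dup, fast++
slow=3 fast=8: a[fast]=5≠a[slow]=4 write a[4]=5, slow++,fast++
slow=4 fast=9: a[fast]=5=a[slow] dup, fast++
slow=4 fast=10: a[fast]=6≠a[slow]=5 write a[5]=6, slow++,fast++
slow=5 fast=11: a[fast]=8≠a[slow]=6 write a[6]=8, slow++,fast++
slow=6 fast=12: a[fast]=9≠a[slow]=8 write a[7]=9, slow++,fast++
slow=7 fast=13: a[fast]=11≠a[slow]=9 write a[8]=11, slow++,fast++
slow=8 fast=14: a[fast]=11=a[slow] dup, fast++
slow=8 fast=15: a[fast]=12≠a[slow]=11 write a[9]=12, slow++,fast++
slow=9 fast=16: a[fast]=12=a[slow] dup, fast++
slow=9 fast=17: a[fast]=14≠a[slow]=12 write a[10]=14, slow++,fast++

length 11; prefix = [1, 2, 3, 4, 5, 6, 8, 9, 11, 12, 14]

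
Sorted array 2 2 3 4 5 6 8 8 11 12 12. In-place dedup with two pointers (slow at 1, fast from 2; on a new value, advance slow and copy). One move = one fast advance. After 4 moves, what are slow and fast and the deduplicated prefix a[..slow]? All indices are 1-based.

slow=4, fast=6, prefix=[2, 3, 4, 5]

(s=1,f=2) a[fast]=2=a[slow] dup → fast++
(s=1,f=3) a[fast]=3≠a[slow]=2 write a[2]=3 → slow++,fast++
(s=2,f=4) a[fast]=4≠a[slow]=3 write a[3]=4 → slow++,fast++
(s=3,f=5) a[fast]=5≠a[slow]=4 write a[4]=5 → slow++,fast++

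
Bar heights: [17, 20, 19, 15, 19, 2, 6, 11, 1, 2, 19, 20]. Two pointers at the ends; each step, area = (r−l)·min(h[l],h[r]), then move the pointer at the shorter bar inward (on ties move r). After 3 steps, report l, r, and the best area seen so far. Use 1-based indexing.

l=2, r=10, best area=200

[1,12] min(17,20)*11=187 best=187 * → l++
[2,12] min(20,20)*10=200 best=200 * → r--
[2,11] min(20,19)*9=171 best=200 → r--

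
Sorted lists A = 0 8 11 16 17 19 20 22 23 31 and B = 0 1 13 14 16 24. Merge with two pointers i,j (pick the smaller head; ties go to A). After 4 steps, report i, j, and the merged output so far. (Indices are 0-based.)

[i=0,j=0] A[i]=0<=B[j]=0 take 0 → i++
[i=1,j=0] A[i]=8>B[j]=0 take 0 → j++
[i=1,j=1] A[i]=8>B[j]=1 take 1 → j++
[i=1,j=2] A[i]=8<=B[j]=13 take 8 → i++

i=2, j=2, merged so far=[0, 0, 1, 8]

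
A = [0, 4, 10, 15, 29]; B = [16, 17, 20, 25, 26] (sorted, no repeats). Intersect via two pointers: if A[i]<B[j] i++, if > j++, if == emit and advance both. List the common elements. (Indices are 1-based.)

[i=1,j=1] 0<16 → i++
[i=2,j=1] 4<16 → i++
[i=3,j=1] 10<16 → i++
[i=4,j=1] 15<16 → i++
[i=5,j=1] 29>16 → j++
[i=5,j=2] 29>17 → j++
[i=5,j=3] 29>20 → j++
[i=5,j=4] 29>25 → j++
[i=5,j=5] 29>26 → j++

intersection = []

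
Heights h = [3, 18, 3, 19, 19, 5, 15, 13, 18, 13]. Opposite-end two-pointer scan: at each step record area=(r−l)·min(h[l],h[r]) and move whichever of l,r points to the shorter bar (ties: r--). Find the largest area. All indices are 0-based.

[0,9] min(3,13)*9=27 best=27 * → l++
[1,9] min(18,13)*8=104 best=104 * → r--
[1,8] min(18,18)*7=126 best=126 * → r--
[1,7] min(18,13)*6=78 best=126 → r--
[1,6] min(18,15)*5=75 best=126 → r--
[1,5] min(18,5)*4=20 best=126 → r--
[1,4] min(18,19)*3=54 best=126 → l++
[2,4] min(3,19)*2=6 best=126 → l++
[3,4] min(19,19)*1=19 best=126 → r--

max area = 126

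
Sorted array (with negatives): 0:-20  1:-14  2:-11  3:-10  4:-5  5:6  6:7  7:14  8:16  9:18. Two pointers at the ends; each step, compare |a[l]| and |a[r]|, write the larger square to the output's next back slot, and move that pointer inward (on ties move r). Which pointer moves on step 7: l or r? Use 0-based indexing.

[0,9] |-20|>|18| out[9]=400 → l++
[1,9] |-14|<=|18| out[8]=324 → r--
[1,8] |-14|<=|16| out[7]=256 → r--
[1,7] |-14|<=|14| out[6]=196 → r--
[1,6] |-14|>|7| out[5]=196 → l++
[2,6] |-11|>|7| out[4]=121 → l++
[3,6] |-10|>|7| out[3]=100 → l++

l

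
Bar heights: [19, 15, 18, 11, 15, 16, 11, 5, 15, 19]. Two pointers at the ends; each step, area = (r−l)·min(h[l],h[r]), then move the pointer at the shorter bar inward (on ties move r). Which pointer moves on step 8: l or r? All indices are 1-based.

r

l=1 r=10: min(19,19)*9=171 best=171 *, r--
l=1 r=9: min(19,15)*8=120 best=171, r--
l=1 r=8: min(19,5)*7=35 best=171, r--
l=1 r=7: min(19,11)*6=66 best=171, r--
l=1 r=6: min(19,16)*5=80 best=171, r--
l=1 r=5: min(19,15)*4=60 best=171, r--
l=1 r=4: min(19,11)*3=33 best=171, r--
l=1 r=3: min(19,18)*2=36 best=171, r--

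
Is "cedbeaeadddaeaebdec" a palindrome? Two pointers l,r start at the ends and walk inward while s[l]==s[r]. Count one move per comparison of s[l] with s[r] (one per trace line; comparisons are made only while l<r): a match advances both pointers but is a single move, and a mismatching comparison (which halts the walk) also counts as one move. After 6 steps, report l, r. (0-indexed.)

[0,18] 'c'=='c' → l++,r--
[1,17] 'e'=='e' → l++,r--
[2,16] 'd'=='d' → l++,r--
[3,15] 'b'=='b' → l++,r--
[4,14] 'e'=='e' → l++,r--
[5,13] 'a'=='a' → l++,r--

l=6, r=12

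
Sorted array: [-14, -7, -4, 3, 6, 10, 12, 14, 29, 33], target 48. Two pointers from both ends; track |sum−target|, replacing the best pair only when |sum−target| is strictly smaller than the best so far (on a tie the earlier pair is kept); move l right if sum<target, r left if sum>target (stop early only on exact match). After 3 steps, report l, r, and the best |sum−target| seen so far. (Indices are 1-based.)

[1,10] -14+33=19 d=29 * → l++
[2,10] -7+33=26 d=22 * → l++
[3,10] -4+33=29 d=19 * → l++

l=4, r=10, best |Δ|=19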